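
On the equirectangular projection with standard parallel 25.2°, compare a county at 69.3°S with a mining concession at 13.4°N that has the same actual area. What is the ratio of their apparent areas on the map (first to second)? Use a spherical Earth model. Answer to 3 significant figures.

2.75

The equidistant cylindrical projection with φ₀ = 25.2° has h = 1 (meridians true) and k = cos φ₀ / cos φ along parallels.
Areal scale at 69.3°: h·k = 1.000 × 2.560 = 2.560.
Areal scale at 13.4°: h·k = 1.000 × 0.9301 = 0.9301.
Ratio = 2.560/0.9301 ≈ 2.75.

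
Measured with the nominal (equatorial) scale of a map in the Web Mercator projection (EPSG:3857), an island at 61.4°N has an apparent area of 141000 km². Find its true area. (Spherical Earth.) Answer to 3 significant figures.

32300 km²

For Mercator, h = k = sec φ (a conformal cylindrical projection has a single point scale, 1/cos φ).
Areal scale = k² = sec²φ = 1/cos²(61.4°) = 1/0.4787² = 4.364.
True area = apparent / (areal scale) = 141000 / 4.364 ≈ 32300 km².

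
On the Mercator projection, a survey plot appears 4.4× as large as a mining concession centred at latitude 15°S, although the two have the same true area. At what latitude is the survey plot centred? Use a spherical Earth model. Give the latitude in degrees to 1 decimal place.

For equal true areas on Mercator, apparent areas scale as sec²φ, so the ratio is cos²φ₂ / cos²φ₁.
cos²φ₂ / cos²φ₁ = 4.4  ⇒  cos φ₁ = cos 15° / √4.4 = 0.9659/2.098 = 0.4605.
φ₁ = arccos(0.4605) ≈ 62.6°.

62.6°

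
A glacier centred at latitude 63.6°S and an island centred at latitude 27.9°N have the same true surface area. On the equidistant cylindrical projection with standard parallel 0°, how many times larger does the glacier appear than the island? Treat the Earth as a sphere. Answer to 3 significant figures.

Plate carrée maps x = Rλ, y = Rφ. The meridian scale is h = 1 and the parallel scale is k = 1/cos φ = sec φ.
Areal scale at 63.6°: h·k = 1.000 × 2.249 = 2.249.
Areal scale at 27.9°: h·k = 1.000 × 1.132 = 1.132.
Ratio = 2.249/1.132 ≈ 1.99.

1.99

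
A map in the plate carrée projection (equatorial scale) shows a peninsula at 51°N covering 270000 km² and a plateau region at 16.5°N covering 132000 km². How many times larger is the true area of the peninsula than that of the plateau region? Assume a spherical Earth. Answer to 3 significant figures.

1.34

Plate carrée has h = 1 and k = sec φ, giving areal scale sec φ; true area = (apparent area) · cos φ.
True area of peninsula: 270000 × cos(51°) = 270000 × 0.6293 = 169900 km².
True area of plateau region: 132000 × cos(16.5°) = 132000 × 0.9588 = 126600 km².
Ratio = 169900 / 126600 ≈ 1.34.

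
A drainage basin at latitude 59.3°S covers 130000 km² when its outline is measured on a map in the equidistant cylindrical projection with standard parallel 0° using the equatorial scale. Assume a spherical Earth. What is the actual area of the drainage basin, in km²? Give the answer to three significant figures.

66400 km²

Plate carrée maps x = Rλ, y = Rφ. The meridian scale is h = 1 and the parallel scale is k = 1/cos φ = sec φ.
Areal scale = h·k = 1 × sec φ; at 59.3°, h = 1.000, k = 1.959, so h·k = 1.959.
True area = apparent / (areal scale) = 130000 / 1.959 ≈ 66400 km².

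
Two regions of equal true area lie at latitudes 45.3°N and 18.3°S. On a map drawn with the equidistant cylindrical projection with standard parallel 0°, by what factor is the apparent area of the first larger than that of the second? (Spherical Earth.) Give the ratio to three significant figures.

1.35

Plate carrée maps x = Rλ, y = Rφ. The meridian scale is h = 1 and the parallel scale is k = 1/cos φ = sec φ.
Areal scale at 45.3°: h·k = 1.000 × 1.422 = 1.422.
Areal scale at 18.3°: h·k = 1.000 × 1.053 = 1.053.
Ratio = 1.422/1.053 ≈ 1.35.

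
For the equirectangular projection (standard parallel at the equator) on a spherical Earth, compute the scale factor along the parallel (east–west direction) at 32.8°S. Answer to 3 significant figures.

In the plate carrée (x = Rλ, y = Rφ), meridians are true-scale (h = 1) and parallels are stretched by k = sec φ.
k = 1/cos 32.8° = 1/0.8406 = 1.190.

1.19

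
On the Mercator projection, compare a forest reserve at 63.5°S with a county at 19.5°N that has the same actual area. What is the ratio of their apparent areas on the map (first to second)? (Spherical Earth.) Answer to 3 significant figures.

On Mercator, area is exaggerated by sec²φ = 1/cos²φ.
At 63.5°: sec²(63.5°) = 1/0.4462² = 5.023.
At 19.5°: sec²(19.5°) = 1/0.9426² = 1.125.
Ratio = 5.023/1.125 = cos²(19.5°)/cos²(63.5°) ≈ 4.46.

4.46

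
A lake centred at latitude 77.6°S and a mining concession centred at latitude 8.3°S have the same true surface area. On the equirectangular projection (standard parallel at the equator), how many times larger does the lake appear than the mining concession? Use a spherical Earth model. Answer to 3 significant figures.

In the plate carrée (x = Rλ, y = Rφ), meridians are true-scale (h = 1) and parallels are stretched by k = sec φ.
Areal scale at 77.6°: h·k = 1.000 × 4.657 = 4.657.
Areal scale at 8.3°: h·k = 1.000 × 1.011 = 1.011.
Ratio = 4.657/1.011 ≈ 4.61.

4.61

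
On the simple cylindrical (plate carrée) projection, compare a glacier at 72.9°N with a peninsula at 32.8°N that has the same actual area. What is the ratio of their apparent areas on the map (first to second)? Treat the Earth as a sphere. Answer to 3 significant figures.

2.86

In the plate carrée (x = Rλ, y = Rφ), meridians are true-scale (h = 1) and parallels are stretched by k = sec φ.
Areal scale at 72.9°: h·k = 1.000 × 3.401 = 3.401.
Areal scale at 32.8°: h·k = 1.000 × 1.190 = 1.190.
Ratio = 3.401/1.190 ≈ 2.86.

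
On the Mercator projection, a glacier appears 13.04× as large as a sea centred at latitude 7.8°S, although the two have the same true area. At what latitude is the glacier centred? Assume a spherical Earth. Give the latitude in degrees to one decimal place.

74.1°

On Mercator, (apparent₁)/(apparent₂) = sec²φ₁ / sec²φ₂ when true areas are equal.
cos²φ₂ / cos²φ₁ = 13.04  ⇒  cos φ₁ = cos 7.8° / √13.04 = 0.9907/3.611 = 0.2744.
φ₁ = arccos(0.2744) ≈ 74.1°.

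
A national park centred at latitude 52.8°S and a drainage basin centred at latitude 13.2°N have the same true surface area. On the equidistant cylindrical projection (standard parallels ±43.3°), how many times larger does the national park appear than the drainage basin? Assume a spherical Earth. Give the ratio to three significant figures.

With standard parallel φ₀ = 43.3°, the equirectangular projection gives x = Rλ cos φ₀, y = Rφ, so h = 1 and k = cos 43.3° / cos φ.
Areal scale at 52.8°: h·k = 1.000 × 1.204 = 1.204.
Areal scale at 13.2°: h·k = 1.000 × 0.7475 = 0.7475.
Ratio = 1.204/0.7475 ≈ 1.61.

1.61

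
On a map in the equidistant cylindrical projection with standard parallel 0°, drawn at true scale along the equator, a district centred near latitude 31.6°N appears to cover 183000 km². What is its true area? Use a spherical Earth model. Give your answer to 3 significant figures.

156000 km²

In the plate carrée (x = Rλ, y = Rφ), meridians are true-scale (h = 1) and parallels are stretched by k = sec φ.
Areal scale = h·k = 1 × sec φ; at 31.6°, h = 1.000, k = 1.174, so h·k = 1.174.
True area = apparent / (areal scale) = 183000 / 1.174 ≈ 156000 km².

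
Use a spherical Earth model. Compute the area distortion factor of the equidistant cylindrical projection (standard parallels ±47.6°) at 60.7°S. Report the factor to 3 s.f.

1.38

In the equirectangular projection with standard parallel φ₀ = 47.6° (x = Rλ cos φ₀, y = Rφ), meridians are true-scale (h = 1) and the parallel scale is k = cos φ₀ / cos φ.
Areal scale = h·k = 1 × cos φ₀ / cos φ; at 60.7°, h = 1.000, k = 1.378, so h·k = 1.378.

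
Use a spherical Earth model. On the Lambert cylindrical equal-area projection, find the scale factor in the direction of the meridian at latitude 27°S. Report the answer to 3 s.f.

The Lambert cylindrical equal-area projection is the cylindrical equal-area projection with its standard parallel at the equator (φ₀ = 0). Cylindrical equal-area (φ₀ = 0°): h = cos φ / cos 0° along meridians, k = cos 0° / cos φ along parallels; h·k = 1.
h = cos 27° / cos 0° = 0.8910/1.000 = 0.8910.

0.891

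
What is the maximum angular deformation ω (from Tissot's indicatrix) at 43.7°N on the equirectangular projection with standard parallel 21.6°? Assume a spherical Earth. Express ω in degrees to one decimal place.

14.4°

In the equirectangular projection with standard parallel φ₀ = 21.6° (x = Rλ cos φ₀, y = Rφ), meridians are true-scale (h = 1) and the parallel scale is k = cos φ₀ / cos φ.
At 43.7°: h = 1.000, k = 1.286; principal scales a = 1.286, b = 1.000.
sin(ω/2) = (a − b)/(a + b) = 0.2861/2.286 = 0.1251, so ω = 2 arcsin(0.1251) ≈ 14.4°.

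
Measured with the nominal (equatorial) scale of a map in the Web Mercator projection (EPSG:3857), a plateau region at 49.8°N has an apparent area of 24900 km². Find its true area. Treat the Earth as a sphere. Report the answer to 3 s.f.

10400 km²

Mercator is conformal, so the point scale is isotropic: h = k = sec φ = 1/cos φ.
Areal scale = k² = sec²φ = 1/cos²(49.8°) = 1/0.6455² = 2.400.
True area = apparent / (areal scale) = 24900 / 2.400 ≈ 10400 km².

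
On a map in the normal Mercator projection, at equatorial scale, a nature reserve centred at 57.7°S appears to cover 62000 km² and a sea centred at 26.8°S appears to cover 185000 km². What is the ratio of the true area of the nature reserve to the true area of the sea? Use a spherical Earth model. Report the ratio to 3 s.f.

On Mercator the areal scale is sec²φ, so true area = apparent × cos²φ.
True area of nature reserve: 62000 × cos²(57.7°) = 62000 × 0.2855 = 17700 km².
True area of sea: 185000 × cos²(26.8°) = 185000 × 0.7967 = 147400 km².
Ratio = 17700 / 147400 ≈ 0.120.

0.120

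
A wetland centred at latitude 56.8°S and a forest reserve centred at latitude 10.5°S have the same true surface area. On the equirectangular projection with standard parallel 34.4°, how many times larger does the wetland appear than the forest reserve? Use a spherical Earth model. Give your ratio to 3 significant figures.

1.80

In the equirectangular projection with standard parallel φ₀ = 34.4° (x = Rλ cos φ₀, y = Rφ), meridians are true-scale (h = 1) and the parallel scale is k = cos φ₀ / cos φ.
Areal scale at 56.8°: h·k = 1.000 × 1.507 = 1.507.
Areal scale at 10.5°: h·k = 1.000 × 0.8392 = 0.8392.
Ratio = 1.507/0.8392 ≈ 1.80.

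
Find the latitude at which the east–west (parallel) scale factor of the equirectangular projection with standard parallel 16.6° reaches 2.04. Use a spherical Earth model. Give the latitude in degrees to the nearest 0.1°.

62.0°

With standard parallel φ₀ = 16.6°, the equirectangular projection gives x = Rλ cos φ₀, y = Rφ, so h = 1 and k = cos 16.6° / cos φ.
k = cos φ₀ / cos φ = 2.04  ⇒  cos φ = cos 16.6° / 2.04 = 0.4698.
φ = arccos(0.4698) ≈ 62.0°.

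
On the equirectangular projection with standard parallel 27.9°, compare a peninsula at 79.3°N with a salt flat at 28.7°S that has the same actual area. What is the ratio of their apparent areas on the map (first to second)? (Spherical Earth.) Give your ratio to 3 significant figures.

With standard parallel φ₀ = 27.9°, the equirectangular projection gives x = Rλ cos φ₀, y = Rφ, so h = 1 and k = cos 27.9° / cos φ.
Areal scale at 79.3°: h·k = 1.000 × 4.760 = 4.760.
Areal scale at 28.7°: h·k = 1.000 × 1.008 = 1.008.
Ratio = 4.760/1.008 ≈ 4.72.

4.72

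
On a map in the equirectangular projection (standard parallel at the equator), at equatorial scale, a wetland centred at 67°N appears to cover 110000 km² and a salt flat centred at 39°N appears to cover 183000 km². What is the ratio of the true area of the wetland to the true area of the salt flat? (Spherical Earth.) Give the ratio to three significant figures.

0.302

On the plate carrée, areal scale = h·k = 1 × sec φ, so true area = apparent × cos φ.
True area of wetland: 110000 × cos(67°) = 110000 × 0.3907 = 42980 km².
True area of salt flat: 183000 × cos(39°) = 183000 × 0.7771 = 142200 km².
Ratio = 42980 / 142200 ≈ 0.302.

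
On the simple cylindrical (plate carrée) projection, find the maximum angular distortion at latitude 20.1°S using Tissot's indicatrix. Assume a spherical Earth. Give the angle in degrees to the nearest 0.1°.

Plate carrée maps x = Rλ, y = Rφ. The meridian scale is h = 1 and the parallel scale is k = 1/cos φ = sec φ.
At 20.1°: h = 1.000, k = 1.065; principal scales a = 1.065, b = 1.000.
sin(ω/2) = (a − b)/(a + b) = 0.06486/2.065 = 0.03141, so ω = 2 arcsin(0.03141) ≈ 3.6°.

3.6°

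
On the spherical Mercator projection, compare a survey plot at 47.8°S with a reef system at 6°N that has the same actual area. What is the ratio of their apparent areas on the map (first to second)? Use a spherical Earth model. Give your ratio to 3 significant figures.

Mercator areal scale is sec²φ.
At 47.8°: sec²(47.8°) = 1/0.6717² = 2.216.
At 6°: sec²(6°) = 1/0.9945² = 1.011.
Ratio = 2.216/1.011 = cos²(6°)/cos²(47.8°) ≈ 2.19.

2.19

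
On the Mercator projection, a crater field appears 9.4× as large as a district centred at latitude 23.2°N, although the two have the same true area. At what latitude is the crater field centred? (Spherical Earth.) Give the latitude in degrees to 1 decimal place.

For equal true areas on Mercator, apparent areas scale as sec²φ, so the ratio is cos²φ₂ / cos²φ₁.
cos²φ₂ / cos²φ₁ = 9.4  ⇒  cos φ₁ = cos 23.2° / √9.4 = 0.9191/3.066 = 0.2998.
φ₁ = arccos(0.2998) ≈ 72.6°.

72.6°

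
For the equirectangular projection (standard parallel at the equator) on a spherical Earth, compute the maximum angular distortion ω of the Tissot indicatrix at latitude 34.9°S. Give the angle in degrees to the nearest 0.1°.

For the equirectangular projection with φ₀ = 0 (plate carrée), h = 1 along meridians and k = sec φ along parallels.
At 34.9°: h = 1.000, k = 1.219; principal scales a = 1.219, b = 1.000.
sin(ω/2) = (a − b)/(a + b) = 0.2193/2.219 = 0.09881, so ω = 2 arcsin(0.09881) ≈ 11.3°.

11.3°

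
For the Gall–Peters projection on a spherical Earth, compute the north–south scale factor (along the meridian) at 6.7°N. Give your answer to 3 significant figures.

1.40

Gall–Peters is a cylindrical equal-area projection with standard parallels at ±45°. Cylindrical equal-area (φ₀ = 45°): h = cos φ / cos 45° along meridians, k = cos 45° / cos φ along parallels; h·k = 1.
h = cos 6.7° / cos 45° = 0.9932/0.7071 = 1.405.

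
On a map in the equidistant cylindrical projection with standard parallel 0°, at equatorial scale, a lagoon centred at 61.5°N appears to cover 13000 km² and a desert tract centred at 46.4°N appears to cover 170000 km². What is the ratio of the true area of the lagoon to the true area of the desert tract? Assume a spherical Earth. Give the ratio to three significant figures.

0.0529

Plate carrée has h = 1 and k = sec φ, giving areal scale sec φ; true area = (apparent area) · cos φ.
True area of lagoon: 13000 × cos(61.5°) = 13000 × 0.4772 = 6203 km².
True area of desert tract: 170000 × cos(46.4°) = 170000 × 0.6896 = 117200 km².
Ratio = 6203 / 117200 ≈ 0.0529.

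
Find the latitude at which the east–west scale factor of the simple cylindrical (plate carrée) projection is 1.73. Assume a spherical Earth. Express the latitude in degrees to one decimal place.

Plate carrée: h = 1, k = sec φ along parallels.
sec φ = 1.73  ⇒  cos φ = 0.5780  ⇒  φ ≈ 54.7°.

54.7°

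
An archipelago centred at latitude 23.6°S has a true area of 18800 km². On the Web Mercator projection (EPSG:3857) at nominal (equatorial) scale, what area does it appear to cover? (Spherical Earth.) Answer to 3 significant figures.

22400 km²

Mercator is conformal, so the point scale is isotropic: h = k = sec φ = 1/cos φ.
Areal scale = k² = sec²φ = 1/cos²(23.6°) = 1/0.9164² = 1.191.
Apparent area = 18800 × 1.191 ≈ 22400 km².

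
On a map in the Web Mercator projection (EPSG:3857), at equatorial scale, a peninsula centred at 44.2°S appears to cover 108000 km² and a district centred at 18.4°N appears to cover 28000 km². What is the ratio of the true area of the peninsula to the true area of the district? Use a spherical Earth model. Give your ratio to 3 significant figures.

2.20

On Mercator the areal scale is sec²φ, so true area = apparent × cos²φ.
True area of peninsula: 108000 × cos²(44.2°) = 108000 × 0.5140 = 55510 km².
True area of district: 28000 × cos²(18.4°) = 28000 × 0.9004 = 25210 km².
Ratio = 55510 / 25210 ≈ 2.20.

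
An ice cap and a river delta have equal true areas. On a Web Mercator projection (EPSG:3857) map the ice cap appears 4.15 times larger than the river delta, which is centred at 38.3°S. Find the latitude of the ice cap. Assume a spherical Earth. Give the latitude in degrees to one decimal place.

67.3°

On Mercator, (apparent₁)/(apparent₂) = sec²φ₁ / sec²φ₂ when true areas are equal.
cos²φ₂ / cos²φ₁ = 4.15  ⇒  cos φ₁ = cos 38.3° / √4.15 = 0.7848/2.037 = 0.3852.
φ₁ = arccos(0.3852) ≈ 67.3°.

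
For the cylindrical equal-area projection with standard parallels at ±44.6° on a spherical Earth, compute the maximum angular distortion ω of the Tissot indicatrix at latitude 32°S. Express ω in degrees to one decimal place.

For cylindrical equal-area with standard parallel φ₀, h = cos φ / cos φ₀ and k = cos φ₀ / cos φ, so h·k = 1.
At 32°: h = 1.191, k = 0.8396; principal scales a = 1.191, b = 0.8396.
sin(ω/2) = (a − b)/(a + b) = 0.3514/2.031 = 0.1731, so ω = 2 arcsin(0.1731) ≈ 19.9°.

19.9°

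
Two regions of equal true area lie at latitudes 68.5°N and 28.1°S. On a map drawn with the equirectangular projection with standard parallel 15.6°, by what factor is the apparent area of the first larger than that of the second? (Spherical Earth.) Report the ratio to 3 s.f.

In the equirectangular projection with standard parallel φ₀ = 15.6° (x = Rλ cos φ₀, y = Rφ), meridians are true-scale (h = 1) and the parallel scale is k = cos φ₀ / cos φ.
Areal scale at 68.5°: h·k = 1.000 × 2.628 = 2.628.
Areal scale at 28.1°: h·k = 1.000 × 1.092 = 1.092.
Ratio = 2.628/1.092 ≈ 2.41.

2.41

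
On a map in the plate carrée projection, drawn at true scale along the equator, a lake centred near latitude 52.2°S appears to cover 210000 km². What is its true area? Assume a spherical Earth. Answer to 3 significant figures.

Plate carrée maps x = Rλ, y = Rφ. The meridian scale is h = 1 and the parallel scale is k = 1/cos φ = sec φ.
Areal scale = h·k = 1 × sec φ; at 52.2°, h = 1.000, k = 1.632, so h·k = 1.632.
True area = apparent / (areal scale) = 210000 / 1.632 ≈ 129000 km².

129000 km²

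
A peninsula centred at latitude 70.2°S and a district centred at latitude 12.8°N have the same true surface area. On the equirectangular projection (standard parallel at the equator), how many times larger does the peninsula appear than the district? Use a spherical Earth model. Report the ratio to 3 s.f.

In the plate carrée (x = Rλ, y = Rφ), meridians are true-scale (h = 1) and parallels are stretched by k = sec φ.
Areal scale at 70.2°: h·k = 1.000 × 2.952 = 2.952.
Areal scale at 12.8°: h·k = 1.000 × 1.025 = 1.025.
Ratio = 2.952/1.025 ≈ 2.88.

2.88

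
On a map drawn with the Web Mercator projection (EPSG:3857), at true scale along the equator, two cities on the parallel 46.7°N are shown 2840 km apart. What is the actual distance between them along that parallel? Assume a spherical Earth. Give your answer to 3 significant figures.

For Mercator, h = k = sec φ (a conformal cylindrical projection has a single point scale, 1/cos φ).
Along the parallel at 46.7°, map distances are exaggerated by k = sec 46.7° = 1.458.
True distance = 2840 / 1.458 = 2840 × cos 46.7° ≈ 1950 km.

1950 km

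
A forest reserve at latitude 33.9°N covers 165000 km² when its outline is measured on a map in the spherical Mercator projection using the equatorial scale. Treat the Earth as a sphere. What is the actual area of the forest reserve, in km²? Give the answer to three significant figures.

114000 km²

Mercator is conformal, so the point scale is isotropic: h = k = sec φ = 1/cos φ.
Areal scale = k² = sec²φ = 1/cos²(33.9°) = 1/0.8300² = 1.452.
True area = apparent / (areal scale) = 165000 / 1.452 ≈ 114000 km².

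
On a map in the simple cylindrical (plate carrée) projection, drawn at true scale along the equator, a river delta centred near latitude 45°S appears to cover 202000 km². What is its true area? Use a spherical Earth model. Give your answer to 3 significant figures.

143000 km²

For the equirectangular projection with φ₀ = 0 (plate carrée), h = 1 along meridians and k = sec φ along parallels.
Areal scale = h·k = 1 × sec φ; at 45°, h = 1.000, k = 1.414, so h·k = 1.414.
True area = apparent / (areal scale) = 202000 / 1.414 ≈ 143000 km².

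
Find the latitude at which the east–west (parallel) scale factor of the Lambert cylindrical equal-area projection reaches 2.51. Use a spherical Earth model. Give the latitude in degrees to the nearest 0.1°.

The Lambert cylindrical equal-area projection is the cylindrical equal-area projection with its standard parallel at the equator (φ₀ = 0). Cylindrical equal-area (φ₀ = 0°): h = cos φ / cos 0° along meridians, k = cos 0° / cos φ along parallels; h·k = 1.
k = cos φ₀ / cos φ = 2.51  ⇒  cos φ = cos 0° / 2.51 = 0.3984.
φ = arccos(0.3984) ≈ 66.5°.

66.5°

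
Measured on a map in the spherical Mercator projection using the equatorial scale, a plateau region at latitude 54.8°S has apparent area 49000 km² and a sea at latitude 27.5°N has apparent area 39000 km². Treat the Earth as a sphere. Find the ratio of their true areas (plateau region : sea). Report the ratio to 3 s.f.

Since Mercator area scale is 1/cos²φ, the true area equals the apparent area multiplied by cos²φ.
True area of plateau region: 49000 × cos²(54.8°) = 49000 × 0.3323 = 16280 km².
True area of sea: 39000 × cos²(27.5°) = 39000 × 0.7868 = 30680 km².
Ratio = 16280 / 30680 ≈ 0.531.

0.531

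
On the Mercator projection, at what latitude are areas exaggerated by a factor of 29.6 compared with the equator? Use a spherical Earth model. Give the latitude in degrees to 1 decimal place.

Mercator areal scale is sec²φ.
sec²φ = 29.6  ⇒  cos²φ = 0.03378  ⇒  cos φ = 0.1838.
φ = arccos(0.1838) ≈ 79.4°.

79.4°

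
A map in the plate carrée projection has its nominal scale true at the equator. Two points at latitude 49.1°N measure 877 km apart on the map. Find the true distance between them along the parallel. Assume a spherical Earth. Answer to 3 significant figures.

Plate carrée maps x = Rλ, y = Rφ. The meridian scale is h = 1 and the parallel scale is k = 1/cos φ = sec φ.
Along the parallel at 49.1°, map distances are exaggerated by k = sec 49.1° = 1.527.
True distance = 877 / 1.527 = 877 × cos 49.1° ≈ 574 km.

574 km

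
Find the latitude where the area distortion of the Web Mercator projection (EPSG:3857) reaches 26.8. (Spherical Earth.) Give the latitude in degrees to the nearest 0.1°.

Mercator areal scale is sec²φ.
sec²φ = 26.8  ⇒  cos²φ = 0.03731  ⇒  cos φ = 0.1932.
φ = arccos(0.1932) ≈ 78.9°.

78.9°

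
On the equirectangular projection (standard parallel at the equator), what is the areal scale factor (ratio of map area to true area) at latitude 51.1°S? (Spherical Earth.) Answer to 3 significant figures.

1.59

In the plate carrée (x = Rλ, y = Rφ), meridians are true-scale (h = 1) and parallels are stretched by k = sec φ.
Areal scale = h·k = 1 × sec φ; at 51.1°, h = 1.000, k = 1.592, so h·k = 1.592.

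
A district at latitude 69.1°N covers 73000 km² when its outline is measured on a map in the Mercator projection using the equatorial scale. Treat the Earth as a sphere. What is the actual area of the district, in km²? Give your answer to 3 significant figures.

Mercator is conformal, so the point scale is isotropic: h = k = sec φ = 1/cos φ.
Areal scale = k² = sec²φ = 1/cos²(69.1°) = 1/0.3567² = 7.858.
True area = apparent / (areal scale) = 73000 / 7.858 ≈ 9290 km².

9290 km²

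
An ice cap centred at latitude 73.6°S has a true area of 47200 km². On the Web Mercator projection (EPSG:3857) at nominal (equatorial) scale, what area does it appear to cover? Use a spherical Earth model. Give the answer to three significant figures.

592000 km²

Mercator is conformal, so the point scale is isotropic: h = k = sec φ = 1/cos φ.
Areal scale = k² = sec²φ = 1/cos²(73.6°) = 1/0.2823² = 12.54.
Apparent area = 47200 × 12.54 ≈ 592000 km².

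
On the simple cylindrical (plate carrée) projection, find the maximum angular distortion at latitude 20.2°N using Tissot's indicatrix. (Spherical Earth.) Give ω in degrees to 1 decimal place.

3.6°

In the plate carrée (x = Rλ, y = Rφ), meridians are true-scale (h = 1) and parallels are stretched by k = sec φ.
At 20.2°: h = 1.000, k = 1.066; principal scales a = 1.066, b = 1.000.
sin(ω/2) = (a − b)/(a + b) = 0.06554/2.066 = 0.03173, so ω = 2 arcsin(0.03173) ≈ 3.6°.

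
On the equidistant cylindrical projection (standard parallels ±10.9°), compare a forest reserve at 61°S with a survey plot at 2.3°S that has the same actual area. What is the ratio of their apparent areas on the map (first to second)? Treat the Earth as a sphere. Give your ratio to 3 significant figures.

2.06

With standard parallel φ₀ = 10.9°, the equirectangular projection gives x = Rλ cos φ₀, y = Rφ, so h = 1 and k = cos 10.9° / cos φ.
Areal scale at 61°: h·k = 1.000 × 2.025 = 2.025.
Areal scale at 2.3°: h·k = 1.000 × 0.9828 = 0.9828.
Ratio = 2.025/0.9828 ≈ 2.06.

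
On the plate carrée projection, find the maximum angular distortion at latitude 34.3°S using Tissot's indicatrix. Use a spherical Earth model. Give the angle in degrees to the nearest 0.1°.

For the equirectangular projection with φ₀ = 0 (plate carrée), h = 1 along meridians and k = sec φ along parallels.
At 34.3°: h = 1.000, k = 1.211; principal scales a = 1.211, b = 1.000.
sin(ω/2) = (a − b)/(a + b) = 0.2105/2.211 = 0.09523, so ω = 2 arcsin(0.09523) ≈ 10.9°.

10.9°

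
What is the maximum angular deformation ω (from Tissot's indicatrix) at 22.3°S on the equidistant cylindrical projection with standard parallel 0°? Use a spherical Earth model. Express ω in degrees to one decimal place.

For the equirectangular projection with φ₀ = 0 (plate carrée), h = 1 along meridians and k = sec φ along parallels.
At 22.3°: h = 1.000, k = 1.081; principal scales a = 1.081, b = 1.000.
sin(ω/2) = (a − b)/(a + b) = 0.08084/2.081 = 0.03885, so ω = 2 arcsin(0.03885) ≈ 4.5°.

4.5°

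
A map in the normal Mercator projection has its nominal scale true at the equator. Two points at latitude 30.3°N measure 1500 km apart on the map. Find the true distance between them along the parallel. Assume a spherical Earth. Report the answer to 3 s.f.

For Mercator, h = k = sec φ (a conformal cylindrical projection has a single point scale, 1/cos φ).
Along the parallel at 30.3°, map distances are exaggerated by k = sec 30.3° = 1.158.
True distance = 1500 / 1.158 = 1500 × cos 30.3° ≈ 1300 km.

1300 km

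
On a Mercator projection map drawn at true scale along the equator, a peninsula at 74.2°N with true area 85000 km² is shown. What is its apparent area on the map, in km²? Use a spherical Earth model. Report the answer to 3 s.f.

1150000 km²

For Mercator, h = k = sec φ (a conformal cylindrical projection has a single point scale, 1/cos φ).
Areal scale = k² = sec²φ = 1/cos²(74.2°) = 1/0.2723² = 13.49.
Apparent area = 85000 × 13.49 ≈ 1150000 km².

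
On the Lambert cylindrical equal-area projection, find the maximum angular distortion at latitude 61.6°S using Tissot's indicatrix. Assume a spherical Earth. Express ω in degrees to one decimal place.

78.3°

The Lambert cylindrical equal-area projection is the cylindrical equal-area projection with its standard parallel at the equator (φ₀ = 0). For cylindrical equal-area with standard parallel φ₀, h = cos φ / cos φ₀ and k = cos φ₀ / cos φ, so h·k = 1.
At 61.6°: h = 0.4756, k = 2.103; principal scales a = 2.103, b = 0.4756.
sin(ω/2) = (a − b)/(a + b) = 1.627/2.578 = 0.6310, so ω = 2 arcsin(0.6310) ≈ 78.3°.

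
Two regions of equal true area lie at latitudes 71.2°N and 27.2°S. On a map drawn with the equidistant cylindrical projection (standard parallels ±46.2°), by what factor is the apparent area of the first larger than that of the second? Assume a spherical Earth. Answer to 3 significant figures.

2.76

In the equirectangular projection with standard parallel φ₀ = 46.2° (x = Rλ cos φ₀, y = Rφ), meridians are true-scale (h = 1) and the parallel scale is k = cos φ₀ / cos φ.
Areal scale at 71.2°: h·k = 1.000 × 2.148 = 2.148.
Areal scale at 27.2°: h·k = 1.000 × 0.7782 = 0.7782.
Ratio = 2.148/0.7782 ≈ 2.76.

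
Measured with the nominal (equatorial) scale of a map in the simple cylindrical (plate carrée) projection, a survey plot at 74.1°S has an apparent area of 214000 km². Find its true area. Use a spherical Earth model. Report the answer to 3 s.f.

For the equirectangular projection with φ₀ = 0 (plate carrée), h = 1 along meridians and k = sec φ along parallels.
Areal scale = h·k = 1 × sec φ; at 74.1°, h = 1.000, k = 3.650, so h·k = 3.650.
True area = apparent / (areal scale) = 214000 / 3.650 ≈ 58600 km².

58600 km²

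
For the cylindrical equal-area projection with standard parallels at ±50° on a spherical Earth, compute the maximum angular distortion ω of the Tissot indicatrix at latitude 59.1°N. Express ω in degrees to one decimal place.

25.5°

A cylindrical equal-area projection with standard parallel φ₀ has meridian scale h = cos φ / cos φ₀ and parallel scale k = cos φ₀ / cos φ (so areas are preserved, h·k = 1).
At 59.1°: h = 0.7989, k = 1.252; principal scales a = 1.252, b = 0.7989.
sin(ω/2) = (a − b)/(a + b) = 0.4527/2.051 = 0.2208, so ω = 2 arcsin(0.2208) ≈ 25.5°.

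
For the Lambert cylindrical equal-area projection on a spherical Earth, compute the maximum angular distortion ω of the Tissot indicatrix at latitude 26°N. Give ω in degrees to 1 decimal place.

The Lambert cylindrical equal-area projection is the cylindrical equal-area projection with its standard parallel at the equator (φ₀ = 0). A cylindrical equal-area projection with standard parallel φ₀ has meridian scale h = cos φ / cos φ₀ and parallel scale k = cos φ₀ / cos φ (so areas are preserved, h·k = 1).
At 26°: h = 0.8988, k = 1.113; principal scales a = 1.113, b = 0.8988.
sin(ω/2) = (a − b)/(a + b) = 0.2138/2.011 = 0.1063, so ω = 2 arcsin(0.1063) ≈ 12.2°.

12.2°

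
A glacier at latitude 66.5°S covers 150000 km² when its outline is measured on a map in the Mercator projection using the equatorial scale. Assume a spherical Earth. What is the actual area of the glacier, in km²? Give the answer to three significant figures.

23900 km²

Mercator is conformal, so the point scale is isotropic: h = k = sec φ = 1/cos φ.
Areal scale = k² = sec²φ = 1/cos²(66.5°) = 1/0.3987² = 6.289.
True area = apparent / (areal scale) = 150000 / 6.289 ≈ 23900 km².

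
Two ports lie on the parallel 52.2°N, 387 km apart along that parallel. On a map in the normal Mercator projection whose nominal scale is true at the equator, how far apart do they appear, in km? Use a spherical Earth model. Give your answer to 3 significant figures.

For Mercator, h = k = sec φ (a conformal cylindrical projection has a single point scale, 1/cos φ).
Along the parallel, k = sec 52.2° = 1/0.6129 = 1.632.
Map distance = 387 × 1.632 ≈ 631 km.

631 km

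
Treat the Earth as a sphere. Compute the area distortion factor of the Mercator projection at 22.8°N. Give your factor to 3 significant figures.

The Mercator projection is conformal; its linear scale factor is the same in every direction and equals sec φ = 1/cos φ.
Areal scale = k² = sec²φ = 1/cos²(22.8°) = 1/0.9219² = 1.177.

1.18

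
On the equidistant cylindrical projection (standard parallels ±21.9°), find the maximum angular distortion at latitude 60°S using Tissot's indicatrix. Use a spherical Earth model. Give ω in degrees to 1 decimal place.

In the equirectangular projection with standard parallel φ₀ = 21.9° (x = Rλ cos φ₀, y = Rφ), meridians are true-scale (h = 1) and the parallel scale is k = cos φ₀ / cos φ.
At 60°: h = 1.000, k = 1.856; principal scales a = 1.856, b = 1.000.
sin(ω/2) = (a − b)/(a + b) = 0.8557/2.856 = 0.2996, so ω = 2 arcsin(0.2996) ≈ 34.9°.

34.9°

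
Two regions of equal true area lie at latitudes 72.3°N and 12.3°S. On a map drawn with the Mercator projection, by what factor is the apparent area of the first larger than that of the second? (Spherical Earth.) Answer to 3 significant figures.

Mercator areal scale is sec²φ.
At 72.3°: sec²(72.3°) = 1/0.3040² = 10.82.
At 12.3°: sec²(12.3°) = 1/0.9770² = 1.048.
Ratio = 10.82/1.048 = cos²(12.3°)/cos²(72.3°) ≈ 10.3.

10.3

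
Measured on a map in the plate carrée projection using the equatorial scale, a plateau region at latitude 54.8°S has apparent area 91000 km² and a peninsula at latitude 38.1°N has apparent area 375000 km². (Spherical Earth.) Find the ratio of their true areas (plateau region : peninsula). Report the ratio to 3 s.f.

0.178

Plate carrée has h = 1 and k = sec φ, giving areal scale sec φ; true area = (apparent area) · cos φ.
True area of plateau region: 91000 × cos(54.8°) = 91000 × 0.5764 = 52460 km².
True area of peninsula: 375000 × cos(38.1°) = 375000 × 0.7869 = 295100 km².
Ratio = 52460 / 295100 ≈ 0.178.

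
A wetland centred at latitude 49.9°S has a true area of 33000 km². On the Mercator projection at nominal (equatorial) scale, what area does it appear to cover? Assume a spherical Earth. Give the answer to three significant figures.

For Mercator, h = k = sec φ (a conformal cylindrical projection has a single point scale, 1/cos φ).
Areal scale = k² = sec²φ = 1/cos²(49.9°) = 1/0.6441² = 2.410.
Apparent area = 33000 × 2.410 ≈ 79500 km².

79500 km²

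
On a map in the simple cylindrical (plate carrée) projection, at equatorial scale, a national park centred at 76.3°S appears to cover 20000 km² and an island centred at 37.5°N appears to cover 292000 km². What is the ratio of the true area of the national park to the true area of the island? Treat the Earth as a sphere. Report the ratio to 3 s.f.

On the plate carrée, areal scale = h·k = 1 × sec φ, so true area = apparent × cos φ.
True area of national park: 20000 × cos(76.3°) = 20000 × 0.2368 = 4737 km².
True area of island: 292000 × cos(37.5°) = 292000 × 0.7934 = 231700 km².
Ratio = 4737 / 231700 ≈ 0.0204.

0.0204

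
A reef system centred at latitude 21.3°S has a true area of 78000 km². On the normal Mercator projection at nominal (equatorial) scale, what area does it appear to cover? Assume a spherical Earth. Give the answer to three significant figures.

For Mercator, h = k = sec φ (a conformal cylindrical projection has a single point scale, 1/cos φ).
Areal scale = k² = sec²φ = 1/cos²(21.3°) = 1/0.9317² = 1.152.
Apparent area = 78000 × 1.152 ≈ 89900 km².

89900 km²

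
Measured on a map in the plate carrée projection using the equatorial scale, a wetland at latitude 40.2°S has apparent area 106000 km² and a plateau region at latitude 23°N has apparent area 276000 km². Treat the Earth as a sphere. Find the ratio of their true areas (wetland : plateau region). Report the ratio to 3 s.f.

0.319

Plate carrée has h = 1 and k = sec φ, giving areal scale sec φ; true area = (apparent area) · cos φ.
True area of wetland: 106000 × cos(40.2°) = 106000 × 0.7638 = 80960 km².
True area of plateau region: 276000 × cos(23°) = 276000 × 0.9205 = 254100 km².
Ratio = 80960 / 254100 ≈ 0.319.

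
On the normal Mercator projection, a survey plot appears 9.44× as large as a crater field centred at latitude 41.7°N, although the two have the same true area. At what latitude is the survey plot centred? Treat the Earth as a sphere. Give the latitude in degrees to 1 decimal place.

75.9°

On Mercator, (apparent₁)/(apparent₂) = sec²φ₁ / sec²φ₂ when true areas are equal.
cos²φ₂ / cos²φ₁ = 9.44  ⇒  cos φ₁ = cos 41.7° / √9.44 = 0.7466/3.072 = 0.2430.
φ₁ = arccos(0.2430) ≈ 75.9°.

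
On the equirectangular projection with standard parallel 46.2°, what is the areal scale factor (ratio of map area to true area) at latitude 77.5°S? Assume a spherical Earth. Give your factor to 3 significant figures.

The equidistant cylindrical projection with φ₀ = 46.2° has h = 1 (meridians true) and k = cos φ₀ / cos φ along parallels.
Areal scale = h·k = 1 × cos φ₀ / cos φ; at 77.5°, h = 1.000, k = 3.198, so h·k = 3.198.

3.20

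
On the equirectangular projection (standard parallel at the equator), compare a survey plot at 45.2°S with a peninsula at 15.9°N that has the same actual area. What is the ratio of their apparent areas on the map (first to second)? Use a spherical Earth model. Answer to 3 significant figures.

1.36

Plate carrée maps x = Rλ, y = Rφ. The meridian scale is h = 1 and the parallel scale is k = 1/cos φ = sec φ.
Areal scale at 45.2°: h·k = 1.000 × 1.419 = 1.419.
Areal scale at 15.9°: h·k = 1.000 × 1.040 = 1.040.
Ratio = 1.419/1.040 ≈ 1.36.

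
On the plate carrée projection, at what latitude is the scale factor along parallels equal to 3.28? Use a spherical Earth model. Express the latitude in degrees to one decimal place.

Plate carrée: h = 1, k = sec φ along parallels.
sec φ = 3.28  ⇒  cos φ = 0.3049  ⇒  φ ≈ 72.2°.

72.2°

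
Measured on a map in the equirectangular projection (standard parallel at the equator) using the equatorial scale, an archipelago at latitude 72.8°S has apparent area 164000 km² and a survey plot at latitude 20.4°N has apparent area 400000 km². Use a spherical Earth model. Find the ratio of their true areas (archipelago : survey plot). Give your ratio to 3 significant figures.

0.129

Plate carrée has h = 1 and k = sec φ, giving areal scale sec φ; true area = (apparent area) · cos φ.
True area of archipelago: 164000 × cos(72.8°) = 164000 × 0.2957 = 48500 km².
True area of survey plot: 400000 × cos(20.4°) = 400000 × 0.9373 = 374900 km².
Ratio = 48500 / 374900 ≈ 0.129.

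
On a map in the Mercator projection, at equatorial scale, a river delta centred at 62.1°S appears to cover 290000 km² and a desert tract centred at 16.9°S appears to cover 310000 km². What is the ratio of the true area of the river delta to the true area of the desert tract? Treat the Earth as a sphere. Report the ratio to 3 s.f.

0.224

Mercator's areal exaggeration is sec²φ; hence true area = (apparent area) · cos²φ.
True area of river delta: 290000 × cos²(62.1°) = 290000 × 0.2190 = 63500 km².
True area of desert tract: 310000 × cos²(16.9°) = 310000 × 0.9155 = 283800 km².
Ratio = 63500 / 283800 ≈ 0.224.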